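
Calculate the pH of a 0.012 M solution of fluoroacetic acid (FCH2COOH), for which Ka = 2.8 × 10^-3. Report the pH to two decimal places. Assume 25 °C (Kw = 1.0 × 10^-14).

FCH2COOH ⇌ FCH2COO- + H+
Ka = [H+]²/(0.012 − [H+]) = 2.8 × 10^-3
Here C₀/Ka ≈ 4.29, so the small-[H+] approximation fails. Use the quadratic:
[H+] = [−0.0028 + √(0.0028² + 0.000134)]/2 = 4.56 × 10^-3 M
pH = −log[H+] = −log(4.56 × 10^-3) = 2.34

pH = 2.34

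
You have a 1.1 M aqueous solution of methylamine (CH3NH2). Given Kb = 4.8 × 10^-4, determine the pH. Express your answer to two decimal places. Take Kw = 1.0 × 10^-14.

CH3NH2 + H2O ⇌ CH3NH3+ + OH-
Kb = [OH-]²/(1.1 − [OH-]) = 4.8 × 10^-4
Neglecting [OH-] in the denominator: [OH-] = √(4.8 × 10^-4 × 1.1) = 2.30 × 10^-2 M
([OH-]/C₀ = 2.1% < 5%, so the approximation holds.)
pOH = −log(2.30 × 10^-2) = 1.64; pH = 14.00 − 1.64 = 12.36

pH = 12.36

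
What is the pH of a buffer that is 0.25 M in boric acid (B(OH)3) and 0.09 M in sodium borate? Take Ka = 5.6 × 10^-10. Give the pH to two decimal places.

pKa = −log(5.6 × 10^-10) = 9.252
Using pH = pKa + log([base]/[acid]) with [base]/[acid] = 0.09/0.25:
pH = 9.252 + (-0.444) = 8.81

pH = 8.81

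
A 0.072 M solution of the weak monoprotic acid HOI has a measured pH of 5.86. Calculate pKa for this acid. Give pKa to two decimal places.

pKa = 10.58

[H+] = 10^(-5.86) = 1.38 × 10^-6 M
At equilibrium [HA] = 0.072 − 1.38 × 10^-6 = 7.20 × 10^-2 M
Ka = [H+][A-]/[HA] = (1.38 × 10^-6)² / 7.20 × 10^-2 = 2.65 × 10^-11
pKa = -log(2.65 × 10^-11) = 10.58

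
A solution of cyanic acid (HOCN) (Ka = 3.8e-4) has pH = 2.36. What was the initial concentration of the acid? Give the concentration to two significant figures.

[H+] = 10^(-2.36) = 4.37 × 10^-3 M = x
Ka = x²/(C₀ − x) ⇒ C₀ = x + x²/Ka
C₀ = 4.37 × 10^-3 + (4.37 × 10^-3)²/(3.8 × 10^-4) = 5.46 × 10^-2 M

C₀ = 5.5 × 10^-2 M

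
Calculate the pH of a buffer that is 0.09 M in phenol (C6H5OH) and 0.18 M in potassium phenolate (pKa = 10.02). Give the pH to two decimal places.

pH = 10.32

Using pH = pKa + log([base]/[acid]) with [base]/[acid] = 0.18/0.09:
pH = 10.02 + (+0.301) = 10.32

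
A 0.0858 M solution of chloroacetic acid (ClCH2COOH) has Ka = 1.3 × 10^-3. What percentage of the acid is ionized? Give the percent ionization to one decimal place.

11.6%

ClCH2COOH ⇌ ClCH2COO- + H+; let x = [H+] at equilibrium.
Solve x² + 0.0013x − 0.000112 = 0 → x = 9.93 × 10^-3 M
% ionization = x/C₀ × 100% = 9.93 × 10^-3/0.0858 × 100% = 11.6%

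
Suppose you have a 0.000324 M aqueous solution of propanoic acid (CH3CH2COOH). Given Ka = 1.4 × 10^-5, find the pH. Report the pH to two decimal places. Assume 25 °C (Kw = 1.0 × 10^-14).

pH = 4.22

CH3CH2COOH ⇌ CH3CH2COO- + H+
Ka = [H+]²/(0.000324 − [H+]) = 1.4 × 10^-5
Here C₀/Ka ≈ 23.1, so the small-[H+] approximation fails. Use the quadratic:
[H+] = (−Ka + √(Ka² + 4·Ka·C₀))/2 = 6.07 × 10^-5 M
pH = −log(6.07 × 10^-5) = 4.22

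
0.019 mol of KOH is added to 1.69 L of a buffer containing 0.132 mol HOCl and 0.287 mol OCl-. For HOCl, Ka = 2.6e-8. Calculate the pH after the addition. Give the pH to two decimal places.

pH = 8.02

OH- converts HOCl to OCl-: HOCl → 0.113 mol, OCl- → 0.306 mol.
pKa = −log(2.6 × 10^-8) = 7.585
pH = pKa + log(n_OCl-/n_HOCl) = 7.585 + log(0.306/0.113) = 7.585 + (+0.433)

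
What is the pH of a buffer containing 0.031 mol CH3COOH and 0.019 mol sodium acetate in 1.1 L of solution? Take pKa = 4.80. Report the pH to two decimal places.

pH = 4.59

Henderson–Hasselbalch: pH = pKa + log([CH3COO-]/[CH3COOH]) = 4.80 + log(0.019/0.031)
pH = 4.80 + (-0.213) = 4.59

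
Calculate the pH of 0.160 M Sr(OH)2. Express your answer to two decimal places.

Sr(OH)2 is a strong base (each formula unit releases 2 OH-); [OH-] = 0.32 M.
pOH = -log(0.32) = 0.49
pH = 14.00 - 0.49 = 13.51

pH = 13.51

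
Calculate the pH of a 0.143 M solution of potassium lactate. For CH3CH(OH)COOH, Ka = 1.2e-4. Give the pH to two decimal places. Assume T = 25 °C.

pH = 8.54

CH3CH(OH)COO- is the conjugate base of the weak acid CH3CH(OH)COOH.
Kb = Kw/Ka = 1.0×10^-14 / 1.2 × 10^-4 = 8.33 × 10^-11
From the ICE table, Kb = x²/(0.143 − x) = 8.33 × 10^-11.
Neglecting x in the denominator: x = √(8.33 × 10^-11 × 0.143) = 3.45 × 10^-6 M
Check: 0.0024% ionized — well under 5%, approximation valid.
pOH = 5.46, so pH = 14.00 − pOH = 8.54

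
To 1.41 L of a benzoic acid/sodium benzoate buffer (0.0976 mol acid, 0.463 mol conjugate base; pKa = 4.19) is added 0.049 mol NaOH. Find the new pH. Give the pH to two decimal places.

pH = 5.21

After neutralization: n(C6H5COOH) = 0.0486 mol, n(C6H5COO-) = 0.512 mol.
pH = pKa + log(n_C6H5COO-/n_C6H5COOH) = 4.19 + log(0.512/0.0486) = 4.19 + (+1.023)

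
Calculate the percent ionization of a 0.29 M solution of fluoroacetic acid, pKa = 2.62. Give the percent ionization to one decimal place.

8.7%

FCH2COOH ⇌ FCH2COO- + H+; let x = [H+] at equilibrium.
Ka = 10^(−2.62) = 2.40 × 10^-3
Solve x² + 0.0024x − 0.000696 = 0 → x = 2.52 × 10^-2 M
% ionization = x/C₀ × 100% = 2.52 × 10^-2/0.29 × 100% = 8.7%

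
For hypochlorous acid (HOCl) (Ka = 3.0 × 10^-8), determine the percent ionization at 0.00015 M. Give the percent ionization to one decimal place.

1.4%

HOCl ⇌ OCl- + H+; let x = [H+] at equilibrium.
x ≈ √(Ka·C₀) = √(3.0 × 10^-8 × 0.00015) = 2.12 × 10^-6 M
Fraction ionized = 2.12 × 10^-6 / 0.00015 = 0.0141 → 1.4%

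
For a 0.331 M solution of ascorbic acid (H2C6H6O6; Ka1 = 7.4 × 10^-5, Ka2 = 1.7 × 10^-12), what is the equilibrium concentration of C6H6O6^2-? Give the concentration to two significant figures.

1.7 × 10^-12 M

First ionization gives [H+] ≈ [HC6H6O6-] = 4.95 × 10^-3 M.
Second step: Ka2 = [H+][C6H6O6^2-]/[HC6H6O6-] ≈ [C6H6O6^2-] (since [H+] ≈ [HC6H6O6-]).
So [C6H6O6^2-] ≈ Ka2.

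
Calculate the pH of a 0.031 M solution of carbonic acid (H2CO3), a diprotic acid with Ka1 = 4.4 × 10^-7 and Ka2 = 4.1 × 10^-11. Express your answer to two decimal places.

pH = 3.93

Ka1 ≫ Ka2, so treat the first dissociation as the only significant source of H+.
Ka1 = x²/(0.031 − x) = 4.4 × 10^-7
x ≈ √(4.4 × 10^-7 × 0.031) = 1.17 × 10^-4 M
pH = −log(1.17 × 10^-4) = 3.93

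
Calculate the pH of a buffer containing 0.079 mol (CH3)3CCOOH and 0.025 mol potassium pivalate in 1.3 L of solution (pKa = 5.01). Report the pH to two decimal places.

Henderson–Hasselbalch: pH = pKa + log([(CH3)3CCOO-]/[(CH3)3CCOOH]) = 5.01 + log(0.025/0.079)
pH = 5.01 + (-0.500) = 4.51

pH = 4.51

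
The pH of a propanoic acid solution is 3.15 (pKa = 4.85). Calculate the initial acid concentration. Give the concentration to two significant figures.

C₀ = 3.6 × 10^-2 M

[H+] = 10^(-3.15) = 7.08 × 10^-4 M = x
Ka = 10^(−4.85) = 1.41 × 10^-5
Ka = x²/(C₀ − x) ⇒ C₀ = x + x²/Ka
C₀ = 7.08 × 10^-4 + (7.08 × 10^-4)²/(1.41 × 10^-5) = 3.63 × 10^-2 M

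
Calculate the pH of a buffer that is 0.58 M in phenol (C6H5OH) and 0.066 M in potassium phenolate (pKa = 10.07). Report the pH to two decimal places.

pH = 9.13

Henderson–Hasselbalch: pH = pKa + log([C6H5O-]/[C6H5OH]) = 10.07 + log(0.066/0.58)
pH = 10.07 + (-0.944) = 9.13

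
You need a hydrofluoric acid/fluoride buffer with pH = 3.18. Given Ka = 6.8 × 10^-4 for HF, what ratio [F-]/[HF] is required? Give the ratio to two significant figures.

ratio = 1.0

pKa = -log(6.8 × 10^-4) = 3.167
pH = pKa + log(r) ⇒ log(r) = 3.18 − 3.167 = +0.013
r = [F-]/[HF] = 10^(+0.013) = 1.03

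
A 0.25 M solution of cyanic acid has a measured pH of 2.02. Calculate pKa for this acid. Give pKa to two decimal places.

[H+] = 10^(-2.02) = 9.55 × 10^-3 M
At equilibrium [HA] = 0.25 − 9.55 × 10^-3 = 2.40 × 10^-1 M
Ka = [H+][A-]/[HA] = (9.55 × 10^-3)² / 2.40 × 10^-1 = 3.80 × 10^-4
pKa = -log(3.80 × 10^-4) = 3.42

pKa = 3.42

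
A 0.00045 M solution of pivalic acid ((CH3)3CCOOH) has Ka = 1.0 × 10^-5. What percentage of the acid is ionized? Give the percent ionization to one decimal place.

13.8%

(CH3)3CCOOH ⇌ (CH3)3CCOO- + H+; let x = [H+] at equilibrium.
Ka = x²/(C₀ − x); solving the quadratic gives x = 6.23 × 10^-5 M.
Fraction ionized = 6.23 × 10^-5 / 0.00045 = 0.1384 → 13.8%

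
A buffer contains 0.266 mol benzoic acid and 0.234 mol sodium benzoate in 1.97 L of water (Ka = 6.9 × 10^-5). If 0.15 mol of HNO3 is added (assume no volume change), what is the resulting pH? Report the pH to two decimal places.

After neutralization: n(C6H5COOH) = 0.416 mol, n(C6H5COO-) = 0.084 mol.
pKa = −log(6.9 × 10^-5) = 4.161
pH = pKa + log(n_C6H5COO-/n_C6H5COOH) = 4.161 + log(0.084/0.416) = 4.161 + (-0.695)

pH = 3.47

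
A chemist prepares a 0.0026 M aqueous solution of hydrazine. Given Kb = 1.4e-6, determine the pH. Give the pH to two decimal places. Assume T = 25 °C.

N2H4 + H2O ⇌ N2H5+ + OH-
From the ICE table, Kb = x²/(0.0026 − x) = 1.4 × 10^-6.
Assume x ≪ 0.0026: x ≈ √(1.4 × 10^-6 × 0.0026) = 6.03 × 10^-5 M
(x/C₀ = 2.3% < 5%, so the approximation holds.)
pOH = −log(6.03 × 10^-5) = 4.22; pH = 14.00 − 4.22 = 9.78

pH = 9.78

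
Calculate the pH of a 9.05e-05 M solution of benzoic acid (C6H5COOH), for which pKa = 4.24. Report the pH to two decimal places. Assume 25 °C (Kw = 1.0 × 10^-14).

C6H5COOH ⇌ C6H5COO- + H+
Ka = 10^(−4.24) = 5.75 × 10^-5
From the ICE table, Ka = [H+]²/(9.05e-05 − [H+]) = 5.75 × 10^-5.
[H+] is not negligible relative to C₀; solve [H+]² + 5.75e-05·[H+] − 5.2e-09 = 0.
[H+] = (−Ka + √(Ka² + 4·Ka·C₀))/2 = 4.89 × 10^-5 M
pH = −log[H+] = −log(4.89 × 10^-5) = 4.31

pH = 4.31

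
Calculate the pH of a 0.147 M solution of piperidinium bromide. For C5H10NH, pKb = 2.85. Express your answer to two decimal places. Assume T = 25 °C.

C5H10NH2+ is the conjugate acid of the weak base C5H10NH.
Kb = 10^(−2.85) = 1.41 × 10^-3
Ka = Kw/Kb = 1.0×10^-14 / 1.41 × 10^-3 = 7.09 × 10^-12
From the ICE table, Ka = x²/(0.147 − x) = 7.09 × 10^-12.
Neglecting x in the denominator: x = √(7.09 × 10^-12 × 0.147) = 1.02 × 10^-6 M
Check: 0.00069% ionized — well under 5%, approximation valid.
pH = −log[H+] = −log(1.02 × 10^-6) = 5.99

pH = 5.99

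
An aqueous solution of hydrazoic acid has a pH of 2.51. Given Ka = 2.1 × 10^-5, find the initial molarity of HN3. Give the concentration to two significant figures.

C₀ = 4.6 × 10^-1 M

[H+] = 10^(-2.51) = 3.09 × 10^-3 M = x
Ka = x²/(C₀ − x) ⇒ C₀ = x + x²/Ka
C₀ = 3.09 × 10^-3 + (3.09 × 10^-3)²/(2.1 × 10^-5) = 4.58 × 10^-1 M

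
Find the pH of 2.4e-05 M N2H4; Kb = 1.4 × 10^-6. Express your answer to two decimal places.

N2H4 + H2O ⇌ N2H5+ + OH-
From the ICE table, Kb = [OH-]²/(2.4e-05 − [OH-]) = 1.4 × 10^-6.
[OH-] is not negligible relative to C₀; solve [OH-]² + 1.4e-06·[OH-] − 3.36e-11 = 0.
[OH-] = [−1.4e-06 + √(1.4e-06² + 1.34e-10)]/2 = 5.14 × 10^-6 M
pOH = 5.29, so pH = 14.00 − pOH = 8.71

pH = 8.71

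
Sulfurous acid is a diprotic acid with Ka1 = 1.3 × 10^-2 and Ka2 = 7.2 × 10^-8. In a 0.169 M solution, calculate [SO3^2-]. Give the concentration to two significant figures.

7.2 × 10^-8 M

First ionization gives [H+] ≈ [HSO3-] = 4.08 × 10^-2 M.
Second step: Ka2 = [H+][SO3^2-]/[HSO3-] ≈ [SO3^2-] (since [H+] ≈ [HSO3-]).
So [SO3^2-] ≈ Ka2.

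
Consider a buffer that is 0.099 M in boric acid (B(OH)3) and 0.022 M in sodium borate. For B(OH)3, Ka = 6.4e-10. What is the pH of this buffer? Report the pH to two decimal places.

pKa = −log(6.4 × 10^-10) = 9.194
pH = pKa + log([A⁻]/[HA]) = 9.194 + log(0.022/0.099)
pH = 9.194 + (-0.653) = 8.54

pH = 8.54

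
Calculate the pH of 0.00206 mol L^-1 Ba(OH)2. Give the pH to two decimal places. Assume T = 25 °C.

Ba(OH)2 is a strong base (each formula unit releases 2 OH-); [OH-] = 0.00412 M.
pOH = -log(0.00412) = 2.39
pH = 14.00 - 2.39 = 11.61

pH = 11.61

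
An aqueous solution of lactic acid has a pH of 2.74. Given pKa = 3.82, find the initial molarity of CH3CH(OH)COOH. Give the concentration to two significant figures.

C₀ = 2.4 × 10^-2 M

[H+] = 10^(-2.74) = 1.82 × 10^-3 M = x
Ka = 10^(−3.82) = 1.51 × 10^-4
Ka = x²/(C₀ − x) ⇒ C₀ = x + x²/Ka
C₀ = 1.82 × 10^-3 + (1.82 × 10^-3)²/(1.51 × 10^-4) = 2.38 × 10^-2 M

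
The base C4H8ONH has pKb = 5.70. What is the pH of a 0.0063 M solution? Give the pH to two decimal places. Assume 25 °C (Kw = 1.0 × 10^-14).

C4H8ONH + H2O ⇌ C4H8ONH2+ + OH-
Kb = 10^(−5.70) = 2.00 × 10^-6
From the ICE table, Kb = x²/(0.0063 − x) = 2.00 × 10^-6.
Since Kb ≪ C₀, x ≈ √(Kb·C₀) = 1.12 × 10^-4 M.
(x/C₀ = 1.8% < 5%, so the approximation holds.)
pOH = 3.95, so pH = 14.00 − pOH = 10.05

pH = 10.05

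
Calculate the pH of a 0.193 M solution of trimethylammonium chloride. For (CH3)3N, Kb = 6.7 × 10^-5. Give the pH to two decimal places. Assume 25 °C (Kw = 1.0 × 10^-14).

(CH3)3NH+ is the conjugate acid of the weak base (CH3)3N.
Ka = Kw/Kb = 1.0×10^-14 / 6.7 × 10^-5 = 1.49 × 10^-10
Let x = [H+] at equilibrium. Ka = x²/(0.193 − x).
Neglecting x in the denominator: x = √(1.49 × 10^-10 × 0.193) = 5.36 × 10^-6 M
Check: 0.0028% ionized — well under 5%, approximation valid.
pH = −log[H+] = −log(5.36 × 10^-6) = 5.27

pH = 5.27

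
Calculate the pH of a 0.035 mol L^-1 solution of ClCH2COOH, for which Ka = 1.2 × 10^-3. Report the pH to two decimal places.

ClCH2COOH ⇌ ClCH2COO- + H+
Let x = [H+] at equilibrium. Ka = x²/(0.035 − x).
The 5% rule fails; solving x² + Ka·x − Ka·C₀ = 0 exactly:
x = (−Ka + √(Ka² + 4·Ka·C₀))/2 = 5.91 × 10^-3 M
pH = −log(5.91 × 10^-3) = 2.23

pH = 2.23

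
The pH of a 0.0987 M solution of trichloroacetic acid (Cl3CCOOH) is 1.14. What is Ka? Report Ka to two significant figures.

Ka = 2.0 × 10^-1

[H+] = 10^(-1.14) = 7.24 × 10^-2 M
At equilibrium [HA] = 0.0987 − 7.24 × 10^-2 = 2.63 × 10^-2 M
Ka = [H+][A-]/[HA] = (7.24 × 10^-2)² / 2.63 × 10^-2 = 2.0 × 10^-1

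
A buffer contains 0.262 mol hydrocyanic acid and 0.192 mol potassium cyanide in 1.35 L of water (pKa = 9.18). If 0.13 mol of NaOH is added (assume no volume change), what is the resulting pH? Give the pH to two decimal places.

OH- converts HCN to CN-: HCN → 0.132 mol, CN- → 0.322 mol.
Henderson–Hasselbalch with mole ratio 0.322/0.132: pH = 9.18 + (+0.387)

pH = 9.57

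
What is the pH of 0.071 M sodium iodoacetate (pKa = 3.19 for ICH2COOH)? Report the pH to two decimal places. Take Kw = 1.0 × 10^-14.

ICH2COO- is the conjugate base of the weak acid ICH2COOH.
Ka = 10^(−3.19) = 6.46 × 10^-4
Kb = Kw/Ka = 1.0×10^-14 / 6.46 × 10^-4 = 1.55 × 10^-11
From the ICE table, Kb = [OH-]²/(0.071 − [OH-]) = 1.55 × 10^-11.
Assume [OH-] ≪ 0.071: [OH-] ≈ √(1.55 × 10^-11 × 0.071) = 1.05 × 10^-6 M
pOH = 5.98, so pH = 14.00 − pOH = 8.02

pH = 8.02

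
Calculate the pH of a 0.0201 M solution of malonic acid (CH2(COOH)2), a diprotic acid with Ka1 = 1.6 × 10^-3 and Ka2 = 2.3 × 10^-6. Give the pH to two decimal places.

Ka1 ≫ Ka2, so treat the first dissociation as the only significant source of H+.
Ka1 = x²/(0.0201 − x) = 1.6 × 10^-3
Solving the quadratic: x = (−Ka1 + √(Ka1² + 4·Ka1·C₀))/2 = 4.93 × 10^-3 M
pH = −log(4.93 × 10^-3) = 2.31

pH = 2.31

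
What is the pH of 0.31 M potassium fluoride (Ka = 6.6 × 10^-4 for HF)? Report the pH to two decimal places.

F- is the conjugate base of the weak acid HF.
Kb = Kw/Ka = 1.0×10^-14 / 6.6 × 10^-4 = 1.52 × 10^-11
Kb = x²/(0.31 − x) = 1.52 × 10^-11
Neglecting x in the denominator: x = √(1.52 × 10^-11 × 0.31) = 2.17 × 10^-6 M
Check: 0.0007% ionized — well under 5%, approximation valid.
pOH = −log(2.17 × 10^-6) = 5.66; pH = 14.00 − 5.66 = 8.34

pH = 8.34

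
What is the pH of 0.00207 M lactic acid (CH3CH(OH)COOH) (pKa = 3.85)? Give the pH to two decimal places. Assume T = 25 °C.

pH = 3.32

CH3CH(OH)COOH ⇌ CH3CH(OH)COO- + H+
Ka = 10^(−3.85) = 1.41 × 10^-4
Ka = x²/(0.00207 − x) = 1.41 × 10^-4
The 5% rule fails; solving x² + Ka·x − Ka·C₀ = 0 exactly:
x = (−Ka + √(Ka² + 4·Ka·C₀))/2 = 4.74 × 10^-4 M
pH = −log(4.74 × 10^-4) = 3.32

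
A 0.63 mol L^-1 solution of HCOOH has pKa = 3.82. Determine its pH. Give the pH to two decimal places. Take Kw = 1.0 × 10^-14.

HCOOH ⇌ HCOO- + H+
Ka = 10^(−3.82) = 1.51 × 10^-4
Ka = x²/(0.63 − x) = 1.51 × 10^-4
Neglecting x in the denominator: x = √(1.51 × 10^-4 × 0.63) = 9.75 × 10^-3 M
Check: 1.5% ionized — well under 5%, approximation valid.
pH = −log(9.75 × 10^-3) = 2.01

pH = 2.01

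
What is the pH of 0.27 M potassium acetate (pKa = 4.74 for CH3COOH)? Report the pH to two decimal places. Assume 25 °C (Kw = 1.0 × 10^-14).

pH = 9.09

CH3COO- is the conjugate base of the weak acid CH3COOH.
Ka = 10^(−4.74) = 1.82 × 10^-5
Kb = Kw/Ka = 1.0×10^-14 / 1.82 × 10^-5 = 5.49 × 10^-10
From the ICE table, Kb = [OH-]²/(0.27 − [OH-]) = 5.49 × 10^-10.
Neglecting [OH-] in the denominator: [OH-] = √(5.49 × 10^-10 × 0.27) = 1.22 × 10^-5 M
pOH = 4.91, so pH = 14.00 − pOH = 9.09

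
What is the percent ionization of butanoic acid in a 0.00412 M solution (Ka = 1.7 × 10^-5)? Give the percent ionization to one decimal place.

CH3(CH2)2COOH ⇌ CH3(CH2)2COO- + H+; let x = [H+] at equilibrium.
Ka = x²/(C₀ − x); solving the quadratic gives x = 2.56 × 10^-4 M.
Fraction ionized = 2.56 × 10^-4 / 0.00412 = 0.0621 → 6.2%

6.2%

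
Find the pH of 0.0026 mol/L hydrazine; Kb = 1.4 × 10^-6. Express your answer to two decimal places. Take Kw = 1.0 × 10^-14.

pH = 9.78

N2H4 + H2O ⇌ N2H5+ + OH-
Kb = [OH-]²/(0.0026 − [OH-]) = 1.4 × 10^-6
Neglecting [OH-] in the denominator: [OH-] = √(1.4 × 10^-6 × 0.0026) = 6.03 × 10^-5 M
([OH-]/C₀ = 2.3% < 5%, so the approximation holds.)
pOH = 4.22, so pH = 14.00 − pOH = 9.78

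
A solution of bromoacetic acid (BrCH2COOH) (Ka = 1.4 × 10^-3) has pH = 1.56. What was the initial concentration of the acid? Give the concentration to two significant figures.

C₀ = 5.7 × 10^-1 M

[H+] = 10^(-1.56) = 2.75 × 10^-2 M = x
Ka = x²/(C₀ − x) ⇒ C₀ = x + x²/Ka
C₀ = 2.75 × 10^-2 + (2.75 × 10^-2)²/(1.4 × 10^-3) = 5.68 × 10^-1 M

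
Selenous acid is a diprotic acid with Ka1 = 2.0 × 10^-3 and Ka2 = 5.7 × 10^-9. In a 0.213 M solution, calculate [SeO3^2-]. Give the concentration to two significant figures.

5.7 × 10^-9 M

First ionization gives [H+] ≈ [HSeO3-] = 1.97 × 10^-2 M.
Second step: Ka2 = [H+][SeO3^2-]/[HSeO3-] ≈ [SeO3^2-] (since [H+] ≈ [HSeO3-]).
So [SeO3^2-] ≈ Ka2.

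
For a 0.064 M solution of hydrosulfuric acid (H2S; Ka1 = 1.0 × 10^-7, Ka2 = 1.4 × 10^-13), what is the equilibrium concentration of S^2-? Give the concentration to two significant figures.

First ionization gives [H+] ≈ [HS-] = 8.00 × 10^-5 M.
Second step: Ka2 = [H+][S^2-]/[HS-] ≈ [S^2-] (since [H+] ≈ [HS-]).
So [S^2-] ≈ Ka2.

1.4 × 10^-13 M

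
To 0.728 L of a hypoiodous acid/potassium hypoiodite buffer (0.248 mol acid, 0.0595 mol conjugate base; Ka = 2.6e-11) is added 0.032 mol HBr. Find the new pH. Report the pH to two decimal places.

After neutralization: n(HOI) = 0.28 mol, n(OI-) = 0.0275 mol.
pKa = −log(2.6 × 10^-11) = 10.585
Henderson–Hasselbalch with mole ratio 0.0275/0.28: pH = 10.585 + (-1.008)

pH = 9.58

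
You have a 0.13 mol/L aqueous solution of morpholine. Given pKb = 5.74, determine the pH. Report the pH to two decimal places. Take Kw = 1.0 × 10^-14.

C4H8ONH + H2O ⇌ C4H8ONH2+ + OH-
Kb = 10^(−5.74) = 1.82 × 10^-6
Kb = x²/(0.13 − x) = 1.82 × 10^-6
Assume x ≪ 0.13: x ≈ √(1.82 × 10^-6 × 0.13) = 4.86 × 10^-4 M
(x/C₀ = 0.37% < 5%, so the approximation holds.)
pOH = −log(4.86 × 10^-4) = 3.31; pH = 14.00 − 3.31 = 10.69

pH = 10.69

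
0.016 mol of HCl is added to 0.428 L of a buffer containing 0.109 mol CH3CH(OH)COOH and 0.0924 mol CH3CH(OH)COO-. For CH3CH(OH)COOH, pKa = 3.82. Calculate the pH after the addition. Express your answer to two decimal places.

Added H+ converts CH3CH(OH)COO- to CH3CH(OH)COOH: CH3CH(OH)COOH → 0.125 mol, CH3CH(OH)COO- → 0.0764 mol.
Henderson–Hasselbalch with mole ratio 0.0764/0.125: pH = 3.82 + (-0.214)

pH = 3.61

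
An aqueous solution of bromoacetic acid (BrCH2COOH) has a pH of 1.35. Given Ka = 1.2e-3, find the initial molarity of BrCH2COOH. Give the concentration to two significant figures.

C₀ = 1.7 M

[H+] = 10^(-1.35) = 4.47 × 10^-2 M = x
Ka = x²/(C₀ − x) ⇒ C₀ = x + x²/Ka
C₀ = 4.47 × 10^-2 + (4.47 × 10^-2)²/(1.2 × 10^-3) = 1.71 M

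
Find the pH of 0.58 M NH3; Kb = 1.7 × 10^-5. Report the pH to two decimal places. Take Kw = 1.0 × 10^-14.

NH3 + H2O ⇌ NH4+ + OH-
Kb = [OH-]²/(0.58 − [OH-]) = 1.7 × 10^-5
Assume [OH-] ≪ 0.58: [OH-] ≈ √(1.7 × 10^-5 × 0.58) = 3.14 × 10^-3 M
pOH = −log(3.14 × 10^-3) = 2.50; pH = 14.00 − 2.50 = 11.50

pH = 11.50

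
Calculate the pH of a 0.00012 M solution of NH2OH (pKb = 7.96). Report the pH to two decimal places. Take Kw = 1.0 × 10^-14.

NH2OH + H2O ⇌ NH3OH+ + OH-
Kb = 10^(−7.96) = 1.10 × 10^-8
Kb = x²/(0.00012 − x) = 1.10 × 10^-8
Since Kb ≪ C₀, x ≈ √(Kb·C₀) = 1.15 × 10^-6 M.
pOH = −log(1.15 × 10^-6) = 5.94; pH = 14.00 − 5.94 = 8.06

pH = 8.06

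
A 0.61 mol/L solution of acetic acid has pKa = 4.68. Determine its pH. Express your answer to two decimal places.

pH = 2.45

CH3COOH ⇌ CH3COO- + H+
Ka = 10^(−4.68) = 2.09 × 10^-5
Ka = x²/(0.61 − x) = 2.09 × 10^-5
Neglecting x in the denominator: x = √(2.09 × 10^-5 × 0.61) = 3.57 × 10^-3 M
Check: 0.59% ionized — well under 5%, approximation valid.
pH = −log[H+] = −log(3.57 × 10^-3) = 2.45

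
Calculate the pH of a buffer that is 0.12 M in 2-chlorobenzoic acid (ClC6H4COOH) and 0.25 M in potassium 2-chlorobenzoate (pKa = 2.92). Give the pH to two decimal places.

pH = pKa + log([A⁻]/[HA]) = 2.92 + log(0.25/0.12)
pH = 2.92 + (+0.319) = 3.24

pH = 3.24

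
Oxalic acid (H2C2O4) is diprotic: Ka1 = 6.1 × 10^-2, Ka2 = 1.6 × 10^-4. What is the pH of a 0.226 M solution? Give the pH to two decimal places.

pH = 1.04

Since Ka1 ≫ Ka2, the first ionization dominates [H+].
Ka1 = x²/(0.226 − x) = 6.1 × 10^-2
Solving the quadratic: x = (−Ka1 + √(Ka1² + 4·Ka1·C₀))/2 = 9.08 × 10^-2 M
pH = −log(9.08 × 10^-2) = 1.04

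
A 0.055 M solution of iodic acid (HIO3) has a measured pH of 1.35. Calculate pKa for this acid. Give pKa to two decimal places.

[H+] = 10^(-1.35) = 4.47 × 10^-2 M
At equilibrium [HA] = 0.055 − 4.47 × 10^-2 = 1.03 × 10^-2 M
Ka = [H+][A-]/[HA] = (4.47 × 10^-2)² / 1.03 × 10^-2 = 1.94 × 10^-1
pKa = -log(1.94 × 10^-1) = 0.71

pKa = 0.71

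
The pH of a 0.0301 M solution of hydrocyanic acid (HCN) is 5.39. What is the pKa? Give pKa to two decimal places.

pKa = 9.26

[H+] = 10^(-5.39) = 4.07 × 10^-6 M
At equilibrium [HA] = 0.0301 − 4.07 × 10^-6 = 3.01 × 10^-2 M
Ka = [H+][A-]/[HA] = (4.07 × 10^-6)² / 3.01 × 10^-2 = 5.50 × 10^-10
pKa = -log(5.50 × 10^-10) = 9.26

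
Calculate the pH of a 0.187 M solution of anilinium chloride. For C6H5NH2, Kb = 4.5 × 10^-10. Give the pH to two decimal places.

pH = 2.69

C6H5NH3+ is the conjugate acid of the weak base C6H5NH2.
Ka = Kw/Kb = 1.0×10^-14 / 4.5 × 10^-10 = 2.22 × 10^-5
From the ICE table, Ka = [H+]²/(0.187 − [H+]) = 2.22 × 10^-5.
Assume [H+] ≪ 0.187: [H+] ≈ √(2.22 × 10^-5 × 0.187) = 2.04 × 10^-3 M
([H+]/C₀ = 1.1% < 5%, so the approximation holds.)
pH = −log(2.04 × 10^-3) = 2.69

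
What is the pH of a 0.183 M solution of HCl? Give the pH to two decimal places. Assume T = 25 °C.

HCl is a strong acid and dissociates completely, so [H+] = 0.183 M.
pH = -log(0.183) = 0.74

pH = 0.74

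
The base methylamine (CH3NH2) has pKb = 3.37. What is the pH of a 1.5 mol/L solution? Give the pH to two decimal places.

CH3NH2 + H2O ⇌ CH3NH3+ + OH-
Kb = 10^(−3.37) = 4.27 × 10^-4
Kb = [OH-]²/(1.5 − [OH-]) = 4.27 × 10^-4
Neglecting [OH-] in the denominator: [OH-] = √(4.27 × 10^-4 × 1.5) = 2.53 × 10^-2 M
pOH = 1.60, so pH = 14.00 − pOH = 12.40

pH = 12.40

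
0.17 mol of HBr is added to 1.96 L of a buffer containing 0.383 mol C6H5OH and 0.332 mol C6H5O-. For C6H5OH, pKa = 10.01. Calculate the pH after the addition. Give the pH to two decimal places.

After neutralization: n(C6H5OH) = 0.553 mol, n(C6H5O-) = 0.162 mol.
pH = pKa + log(n_C6H5O-/n_C6H5OH) = 10.01 + log(0.162/0.553) = 10.01 + (-0.533)

pH = 9.48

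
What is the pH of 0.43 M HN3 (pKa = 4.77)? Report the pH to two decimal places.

pH = 2.57

HN3 ⇌ N3- + H+
Ka = 10^(−4.77) = 1.70 × 10^-5
Ka = x²/(0.43 − x) = 1.70 × 10^-5
Since Ka ≪ C₀, x ≈ √(Ka·C₀) = 2.70 × 10^-3 M.
pH = −log[H+] = −log(2.70 × 10^-3) = 2.57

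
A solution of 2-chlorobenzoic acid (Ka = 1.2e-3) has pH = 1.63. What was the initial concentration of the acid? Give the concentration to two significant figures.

C₀ = 4.8 × 10^-1 M

[H+] = 10^(-1.63) = 2.34 × 10^-2 M = x
Ka = x²/(C₀ − x) ⇒ C₀ = x + x²/Ka
C₀ = 2.34 × 10^-2 + (2.34 × 10^-2)²/(1.2 × 10^-3) = 4.80 × 10^-1 M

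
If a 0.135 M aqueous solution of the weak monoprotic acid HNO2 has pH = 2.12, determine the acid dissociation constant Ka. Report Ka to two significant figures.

Ka = 4.5 × 10^-4

[H+] = 10^(-2.12) = 7.59 × 10^-3 M
At equilibrium [HA] = 0.135 − 7.59 × 10^-3 = 1.27 × 10^-1 M
Ka = [H+][A-]/[HA] = (7.59 × 10^-3)² / 1.27 × 10^-1 = 4.5 × 10^-4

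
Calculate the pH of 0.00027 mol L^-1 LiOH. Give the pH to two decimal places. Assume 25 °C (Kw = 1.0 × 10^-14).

LiOH is a strong base; [OH-] = 0.00027 M.
pOH = -log(0.00027) = 3.57
pH = 14.00 - 3.57 = 10.43

pH = 10.43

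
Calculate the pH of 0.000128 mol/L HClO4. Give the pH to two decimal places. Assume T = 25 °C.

HClO4 is a strong acid and dissociates completely, so [H+] = 0.000128 M.
pH = -log(0.000128) = 3.89

pH = 3.89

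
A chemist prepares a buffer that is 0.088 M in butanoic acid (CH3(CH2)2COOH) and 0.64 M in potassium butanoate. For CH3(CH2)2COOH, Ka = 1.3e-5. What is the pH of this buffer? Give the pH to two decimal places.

pKa = −log(1.3 × 10^-5) = 4.886
Henderson–Hasselbalch: pH = pKa + log([CH3(CH2)2COO-]/[CH3(CH2)2COOH]) = 4.886 + log(0.64/0.088)
pH = 4.886 + (+0.862) = 5.75

pH = 5.75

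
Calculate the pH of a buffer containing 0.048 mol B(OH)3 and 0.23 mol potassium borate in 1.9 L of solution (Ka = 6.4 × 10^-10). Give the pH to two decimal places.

pH = 9.87

pKa = −log(6.4 × 10^-10) = 9.194
Henderson–Hasselbalch: pH = pKa + log([B(OH)4-]/[B(OH)3]) = 9.194 + log(0.23/0.048)
pH = 9.194 + (+0.680) = 9.87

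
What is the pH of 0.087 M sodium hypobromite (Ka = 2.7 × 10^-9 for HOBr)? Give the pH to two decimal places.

pH = 10.75

OBr- is the conjugate base of the weak acid HOBr.
Kb = Kw/Ka = 1.0×10^-14 / 2.7 × 10^-9 = 3.70 × 10^-6
From the ICE table, Kb = x²/(0.087 − x) = 3.70 × 10^-6.
Since Kb ≪ C₀, x ≈ √(Kb·C₀) = 5.67 × 10^-4 M.
pOH = −log(5.67 × 10^-4) = 3.25; pH = 14.00 − 3.25 = 10.75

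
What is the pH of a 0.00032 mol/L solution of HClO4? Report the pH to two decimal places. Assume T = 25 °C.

HClO4 is a strong acid and dissociates completely, so [H+] = 0.00032 M.
pH = -log(0.00032) = 3.49

pH = 3.49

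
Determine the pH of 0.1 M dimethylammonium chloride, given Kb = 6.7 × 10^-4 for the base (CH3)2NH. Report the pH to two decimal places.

pH = 5.91

(CH3)2NH2+ is the conjugate acid of the weak base (CH3)2NH.
Ka = Kw/Kb = 1.0×10^-14 / 6.7 × 10^-4 = 1.49 × 10^-11
From the ICE table, Ka = x²/(0.1 − x) = 1.49 × 10^-11.
Assume x ≪ 0.1: x ≈ √(1.49 × 10^-11 × 0.1) = 1.22 × 10^-6 M
pH = −log[H+] = −log(1.22 × 10^-6) = 5.91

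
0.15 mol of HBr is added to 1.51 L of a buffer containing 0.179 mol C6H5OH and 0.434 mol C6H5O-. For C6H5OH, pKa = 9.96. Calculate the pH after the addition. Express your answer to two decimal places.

pH = 9.90

Added H+ converts C6H5O- to C6H5OH: C6H5OH → 0.329 mol, C6H5O- → 0.284 mol.
pH = pKa + log([A⁻]/[HA]) = 9.96 + log(0.284/0.329) = 9.96 -0.064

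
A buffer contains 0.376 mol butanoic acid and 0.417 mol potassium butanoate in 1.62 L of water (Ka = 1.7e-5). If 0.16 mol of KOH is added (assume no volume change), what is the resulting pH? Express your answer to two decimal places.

After neutralization: n(CH3(CH2)2COOH) = 0.216 mol, n(CH3(CH2)2COO-) = 0.577 mol.
pKa = −log(1.7 × 10^-5) = 4.770
pH = pKa + log(n_CH3(CH2)2COO-/n_CH3(CH2)2COOH) = 4.770 + log(0.577/0.216) = 4.770 + (+0.427)

pH = 5.20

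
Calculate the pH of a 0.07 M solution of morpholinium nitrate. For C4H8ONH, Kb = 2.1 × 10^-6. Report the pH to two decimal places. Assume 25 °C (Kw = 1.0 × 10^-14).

C4H8ONH2+ is the conjugate acid of the weak base C4H8ONH.
Ka = Kw/Kb = 1.0×10^-14 / 2.1 × 10^-6 = 4.76 × 10^-9
From the ICE table, Ka = [H+]²/(0.07 − [H+]) = 4.76 × 10^-9.
Neglecting [H+] in the denominator: [H+] = √(4.76 × 10^-9 × 0.07) = 1.83 × 10^-5 M
pH = −log(1.83 × 10^-5) = 4.74

pH = 4.74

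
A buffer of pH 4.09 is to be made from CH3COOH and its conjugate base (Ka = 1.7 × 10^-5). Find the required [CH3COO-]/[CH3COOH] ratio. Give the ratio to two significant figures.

pKa = -log(1.7 × 10^-5) = 4.770
pH = pKa + log(r) ⇒ log(r) = 4.09 − 4.770 = -0.680
r = [CH3COO-]/[CH3COOH] = 10^(-0.680) = 0.209

ratio = 0.21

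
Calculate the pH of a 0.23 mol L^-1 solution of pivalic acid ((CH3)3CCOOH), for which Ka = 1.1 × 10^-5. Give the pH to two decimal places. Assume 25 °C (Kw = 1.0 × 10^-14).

(CH3)3CCOOH ⇌ (CH3)3CCOO- + H+
From the ICE table, Ka = [H+]²/(0.23 − [H+]) = 1.1 × 10^-5.
Since Ka ≪ C₀, [H+] ≈ √(Ka·C₀) = 1.59 × 10^-3 M.
([H+]/C₀ = 0.69% < 5%, so the approximation holds.)
pH = −log[H+] = −log(1.59 × 10^-3) = 2.80

pH = 2.80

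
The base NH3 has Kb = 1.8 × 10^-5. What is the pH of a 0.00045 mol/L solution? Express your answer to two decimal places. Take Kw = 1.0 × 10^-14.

pH = 9.91

NH3 + H2O ⇌ NH4+ + OH-
Kb = [OH-]²/(0.00045 − [OH-]) = 1.8 × 10^-5
[OH-] is not negligible relative to C₀; solve [OH-]² + 1.8e-05·[OH-] − 8.1e-09 = 0.
[OH-] = (−Kb + √(Kb² + 4·Kb·C₀))/2 = 8.14 × 10^-5 M
pOH = −log(8.14 × 10^-5) = 4.09; pH = 14.00 − 4.09 = 9.91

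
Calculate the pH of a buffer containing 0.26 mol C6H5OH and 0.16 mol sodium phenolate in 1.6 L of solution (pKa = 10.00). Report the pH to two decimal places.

Henderson–Hasselbalch: pH = pKa + log([C6H5O-]/[C6H5OH]) = 10.00 + log(0.16/0.26)
pH = 10.00 + (-0.211) = 9.79

pH = 9.79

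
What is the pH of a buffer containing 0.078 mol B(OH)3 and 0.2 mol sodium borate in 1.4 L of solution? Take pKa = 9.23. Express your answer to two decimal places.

Using pH = pKa + log([base]/[acid]) with [base]/[acid] = 0.2/0.078:
pH = 9.23 + (+0.409) = 9.64

pH = 9.64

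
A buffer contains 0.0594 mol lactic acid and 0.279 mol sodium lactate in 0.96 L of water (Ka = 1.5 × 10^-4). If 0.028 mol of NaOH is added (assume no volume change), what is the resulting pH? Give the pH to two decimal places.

After neutralization: n(CH3CH(OH)COOH) = 0.0314 mol, n(CH3CH(OH)COO-) = 0.307 mol.
pKa = −log(1.5 × 10^-4) = 3.824
Henderson–Hasselbalch with mole ratio 0.307/0.0314: pH = 3.824 + (+0.990)

pH = 4.81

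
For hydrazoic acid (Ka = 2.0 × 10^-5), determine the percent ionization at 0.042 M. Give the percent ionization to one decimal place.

HN3 ⇌ N3- + H+; let x = [H+] at equilibrium.
x ≈ √(Ka·C₀) = √(2.0 × 10^-5 × 0.042) = 9.17 × 10^-4 M
% ionization = x/C₀ × 100% = 9.17 × 10^-4/0.042 × 100% = 2.2%

2.2%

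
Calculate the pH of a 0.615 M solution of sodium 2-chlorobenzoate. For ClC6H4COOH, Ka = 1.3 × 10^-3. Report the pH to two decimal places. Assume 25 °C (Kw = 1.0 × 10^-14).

ClC6H4COO- is the conjugate base of the weak acid ClC6H4COOH.
Kb = Kw/Ka = 1.0×10^-14 / 1.3 × 10^-3 = 7.69 × 10^-12
Let x = [OH-] at equilibrium. Kb = x²/(0.615 − x).
Neglecting x in the denominator: x = √(7.69 × 10^-12 × 0.615) = 2.17 × 10^-6 M
pOH = −log(2.17 × 10^-6) = 5.66; pH = 14.00 − 5.66 = 8.34

pH = 8.34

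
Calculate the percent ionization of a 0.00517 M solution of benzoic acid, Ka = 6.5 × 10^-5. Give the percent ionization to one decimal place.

C6H5COOH ⇌ C6H5COO- + H+; let x = [H+] at equilibrium.
Solve x² + 6.5e-05x − 3.36e-07 = 0 → x = 5.48 × 10^-4 M
% ionization = x/C₀ × 100% = 5.48 × 10^-4/0.00517 × 100% = 10.6%

10.6%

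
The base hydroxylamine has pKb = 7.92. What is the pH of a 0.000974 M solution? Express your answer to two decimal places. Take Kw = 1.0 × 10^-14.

NH2OH + H2O ⇌ NH3OH+ + OH-
Kb = 10^(−7.92) = 1.20 × 10^-8
Kb = x²/(0.000974 − x) = 1.20 × 10^-8
Since Kb ≪ C₀, x ≈ √(Kb·C₀) = 3.42 × 10^-6 M.
Check: 0.35% ionized — well under 5%, approximation valid.
pOH = −log(3.42 × 10^-6) = 5.47; pH = 14.00 − 5.47 = 8.53

pH = 8.53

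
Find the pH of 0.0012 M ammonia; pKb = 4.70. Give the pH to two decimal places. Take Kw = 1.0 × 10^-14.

NH3 + H2O ⇌ NH4+ + OH-
Kb = 10^(−4.70) = 2.00 × 10^-5
Kb = [OH-]²/(0.0012 − [OH-]) = 2.00 × 10^-5
Here C₀/Kb ≈ 60, so the small-[OH-] approximation fails. Use the quadratic:
[OH-] = (−Kb + √(Kb² + 4·Kb·C₀))/2 = 1.45 × 10^-4 M
pOH = 3.84, so pH = 14.00 − pOH = 10.16

pH = 10.16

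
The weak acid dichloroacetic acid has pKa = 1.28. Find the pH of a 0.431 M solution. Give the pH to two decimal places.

pH = 0.90

Cl2CHCOOH ⇌ Cl2CHCOO- + H+
Ka = 10^(−1.28) = 5.25 × 10^-2
Let x = [H+] at equilibrium. Ka = x²/(0.431 − x).
x is not negligible relative to C₀; solve x² + 0.0525·x − 0.0226 = 0.
x = [−0.0525 + √(0.0525² + 0.0905)]/2 = 1.26 × 10^-1 M
pH = −log(1.26 × 10^-1) = 0.90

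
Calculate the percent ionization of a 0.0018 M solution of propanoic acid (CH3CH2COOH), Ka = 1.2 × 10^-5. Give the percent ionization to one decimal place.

CH3CH2COOH ⇌ CH3CH2COO- + H+; let x = [H+] at equilibrium.
Solve x² + 1.2e-05x − 2.16e-08 = 0 → x = 1.41 × 10^-4 M
% ionization = x/C₀ × 100% = 1.41 × 10^-4/0.0018 × 100% = 7.8%

7.8%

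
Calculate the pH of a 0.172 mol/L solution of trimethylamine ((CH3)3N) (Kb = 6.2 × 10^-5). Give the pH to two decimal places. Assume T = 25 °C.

pH = 11.51

(CH3)3N + H2O ⇌ (CH3)3NH+ + OH-
Let x = [OH-] at equilibrium. Kb = x²/(0.172 − x).
Since Kb ≪ C₀, x ≈ √(Kb·C₀) = 3.27 × 10^-3 M.
(x/C₀ = 1.9% < 5%, so the approximation holds.)
pOH = −log(3.27 × 10^-3) = 2.49; pH = 14.00 − 2.49 = 11.51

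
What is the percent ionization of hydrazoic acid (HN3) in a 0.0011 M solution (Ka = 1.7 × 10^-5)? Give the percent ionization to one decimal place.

HN3 ⇌ N3- + H+; let x = [H+] at equilibrium.
Solve x² + 1.7e-05x − 1.87e-08 = 0 → x = 1.29 × 10^-4 M
% ionization = x/C₀ × 100% = 1.29 × 10^-4/0.0011 × 100% = 11.7%

11.7%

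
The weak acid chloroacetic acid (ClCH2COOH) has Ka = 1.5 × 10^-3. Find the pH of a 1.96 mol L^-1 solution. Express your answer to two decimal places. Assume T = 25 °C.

ClCH2COOH ⇌ ClCH2COO- + H+
From the ICE table, Ka = x²/(1.96 − x) = 1.5 × 10^-3.
Since Ka ≪ C₀, x ≈ √(Ka·C₀) = 5.42 × 10^-2 M.
pH = −log(5.42 × 10^-2) = 1.27

pH = 1.27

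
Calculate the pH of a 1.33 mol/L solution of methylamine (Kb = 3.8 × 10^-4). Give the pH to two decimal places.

pH = 12.35

CH3NH2 + H2O ⇌ CH3NH3+ + OH-
Kb = [OH-]²/(1.33 − [OH-]) = 3.8 × 10^-4
Assume [OH-] ≪ 1.33: [OH-] ≈ √(3.8 × 10^-4 × 1.33) = 2.25 × 10^-2 M
([OH-]/C₀ = 1.7% < 5%, so the approximation holds.)
pOH = 1.65, so pH = 14.00 − pOH = 12.35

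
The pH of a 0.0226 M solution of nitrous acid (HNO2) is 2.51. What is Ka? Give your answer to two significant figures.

[H+] = 10^(-2.51) = 3.09 × 10^-3 M
At equilibrium [HA] = 0.0226 − 3.09 × 10^-3 = 1.95 × 10^-2 M
Ka = [H+][A-]/[HA] = (3.09 × 10^-3)² / 1.95 × 10^-2 = 4.9 × 10^-4

Ka = 4.9 × 10^-4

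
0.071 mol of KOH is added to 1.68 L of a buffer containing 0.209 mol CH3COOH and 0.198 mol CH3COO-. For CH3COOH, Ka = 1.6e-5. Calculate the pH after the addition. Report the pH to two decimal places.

pH = 5.09

After neutralization: n(CH3COOH) = 0.138 mol, n(CH3COO-) = 0.269 mol.
pKa = −log(1.6 × 10^-5) = 4.796
pH = pKa + log([A⁻]/[HA]) = 4.796 + log(0.269/0.138) = 4.796 +0.290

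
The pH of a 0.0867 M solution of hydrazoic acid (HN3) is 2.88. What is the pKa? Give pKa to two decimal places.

[H+] = 10^(-2.88) = 1.32 × 10^-3 M
At equilibrium [HA] = 0.0867 − 1.32 × 10^-3 = 8.54 × 10^-2 M
Ka = [H+][A-]/[HA] = (1.32 × 10^-3)² / 8.54 × 10^-2 = 2.04 × 10^-5
pKa = -log(2.04 × 10^-5) = 4.69

pKa = 4.69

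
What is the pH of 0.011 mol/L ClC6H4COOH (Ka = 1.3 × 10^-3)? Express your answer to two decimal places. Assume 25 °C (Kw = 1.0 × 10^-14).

pH = 2.50

ClC6H4COOH ⇌ ClC6H4COO- + H+
Ka = [H+]²/(0.011 − [H+]) = 1.3 × 10^-3
Here C₀/Ka ≈ 8.46, so the small-[H+] approximation fails. Use the quadratic:
[H+] = (−Ka + √(Ka² + 4·Ka·C₀))/2 = 3.19 × 10^-3 M
pH = −log[H+] = −log(3.19 × 10^-3) = 2.50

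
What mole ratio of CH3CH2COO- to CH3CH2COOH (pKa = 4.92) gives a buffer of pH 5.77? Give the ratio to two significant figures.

pH = pKa + log(r) ⇒ log(r) = 5.77 − 4.92 = +0.85
r = [CH3CH2COO-]/[CH3CH2COOH] = 10^(+0.85) = 7.08

ratio = 7.1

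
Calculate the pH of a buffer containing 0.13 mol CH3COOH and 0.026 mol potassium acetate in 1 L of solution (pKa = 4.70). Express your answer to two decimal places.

pH = 4.00

Using pH = pKa + log([base]/[acid]) with [base]/[acid] = 0.026/0.13:
pH = 4.70 + (-0.699) = 4.00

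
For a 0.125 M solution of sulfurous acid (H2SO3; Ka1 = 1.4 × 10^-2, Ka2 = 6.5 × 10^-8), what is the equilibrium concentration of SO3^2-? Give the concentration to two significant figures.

6.5 × 10^-8 M

First ionization gives [H+] ≈ [HSO3-] = 3.54 × 10^-2 M.
Second step: Ka2 = [H+][SO3^2-]/[HSO3-] ≈ [SO3^2-] (since [H+] ≈ [HSO3-]).
So [SO3^2-] ≈ Ka2.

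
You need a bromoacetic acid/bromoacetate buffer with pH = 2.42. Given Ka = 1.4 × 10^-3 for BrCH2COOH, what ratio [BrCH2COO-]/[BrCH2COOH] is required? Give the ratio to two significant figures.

ratio = 0.37

pKa = -log(1.4 × 10^-3) = 2.854
pH = pKa + log(r) ⇒ log(r) = 2.42 − 2.854 = -0.434
r = [BrCH2COO-]/[BrCH2COOH] = 10^(-0.434) = 0.368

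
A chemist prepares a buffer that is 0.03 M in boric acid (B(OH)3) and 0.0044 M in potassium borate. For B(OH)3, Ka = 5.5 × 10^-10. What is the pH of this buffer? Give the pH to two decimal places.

pH = 8.43

pKa = −log(5.5 × 10^-10) = 9.260
pH = pKa + log([A⁻]/[HA]) = 9.260 + log(0.0044/0.03)
pH = 9.260 + (-0.834) = 8.43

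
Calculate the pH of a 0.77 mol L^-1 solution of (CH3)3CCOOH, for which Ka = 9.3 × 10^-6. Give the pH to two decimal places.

pH = 2.57

(CH3)3CCOOH ⇌ (CH3)3CCOO- + H+
Let x = [H+] at equilibrium. Ka = x²/(0.77 − x).
Neglecting x in the denominator: x = √(9.3 × 10^-6 × 0.77) = 2.68 × 10^-3 M
Check: 0.35% ionized — well under 5%, approximation valid.
pH = −log[H+] = −log(2.68 × 10^-3) = 2.57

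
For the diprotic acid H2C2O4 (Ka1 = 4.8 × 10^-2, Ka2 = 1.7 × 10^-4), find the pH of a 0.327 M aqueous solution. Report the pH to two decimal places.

Ka1 ≫ Ka2, so treat the first dissociation as the only significant source of H+.
Ka1 = x²/(0.327 − x) = 4.8 × 10^-2
Solving the quadratic: x = (−Ka1 + √(Ka1² + 4·Ka1·C₀))/2 = 1.04 × 10^-1 M
pH = −log(1.04 × 10^-1) = 0.98

pH = 0.98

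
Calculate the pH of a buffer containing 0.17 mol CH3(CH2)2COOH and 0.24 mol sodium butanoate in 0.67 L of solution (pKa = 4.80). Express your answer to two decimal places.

pH = pKa + log([A⁻]/[HA]) = 4.80 + log(0.24/0.17)
pH = 4.80 + (+0.150) = 4.95

pH = 4.95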